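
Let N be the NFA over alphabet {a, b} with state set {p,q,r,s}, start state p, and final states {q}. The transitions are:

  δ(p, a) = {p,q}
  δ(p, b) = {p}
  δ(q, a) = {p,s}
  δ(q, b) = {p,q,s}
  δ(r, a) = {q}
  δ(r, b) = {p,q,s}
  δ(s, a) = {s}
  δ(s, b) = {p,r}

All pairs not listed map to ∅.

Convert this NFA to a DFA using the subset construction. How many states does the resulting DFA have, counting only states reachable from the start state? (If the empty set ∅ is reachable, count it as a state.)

Start state of the DFA: {p}.
{p} --a--> {p,q}  [new]
{p} --b--> {p}  [seen]
{p,q} --a--> {p,q,s}  [new]
{p,q} --b--> {p,q,s}  [seen]
{p,q,s} --a--> {p,q,s}  [seen]
{p,q,s} --b--> {p,q,r,s}  [new]
{p,q,r,s} --a--> {p,q,s}  [seen]
{p,q,r,s} --b--> {p,q,r,s}  [seen]
Reachable DFA states: {p}, {p,q}, {p,q,s}, {p,q,r,s}.

4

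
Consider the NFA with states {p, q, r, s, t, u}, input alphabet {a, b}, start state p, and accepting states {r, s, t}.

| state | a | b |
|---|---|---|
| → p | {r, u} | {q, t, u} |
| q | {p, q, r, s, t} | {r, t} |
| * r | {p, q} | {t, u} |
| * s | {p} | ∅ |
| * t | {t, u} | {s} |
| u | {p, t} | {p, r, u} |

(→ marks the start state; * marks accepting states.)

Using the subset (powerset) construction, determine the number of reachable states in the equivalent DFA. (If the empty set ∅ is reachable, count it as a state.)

Start state of the DFA: {p}.
{p} --a--> {r, u}  [new]
{p} --b--> {q, t, u}  [new]
{r, u} --a--> {p, q, t}  [new]
{r, u} --b--> {p, r, t, u}  [new]
{q, t, u} --a--> {p, q, r, s, t, u}  [new]
{q, t, u} --b--> {p, r, s, t, u}  [new]
{p, q, t} --a--> {p, q, r, s, t, u}  [seen]
{p, q, t} --b--> {q, r, s, t, u}  [new]
{p, r, t, u} --a--> {p, q, r, t, u}  [new]
{p, r, t, u} --b--> {p, q, r, s, t, u}  [seen]
{p, q, r, s, t, u} --a--> {p, q, r, s, t, u}  [seen]
{p, q, r, s, t, u} --b--> {p, q, r, s, t, u}  [seen]
{p, r, s, t, u} --a--> {p, q, r, t, u}  [seen]
{p, r, s, t, u} --b--> {p, q, r, s, t, u}  [seen]
{q, r, s, t, u} --a--> {p, q, r, s, t, u}  [seen]
{q, r, s, t, u} --b--> {p, r, s, t, u}  [seen]
{p, q, r, t, u} --a--> {p, q, r, s, t, u}  [seen]
{p, q, r, t, u} --b--> {p, q, r, s, t, u}  [seen]
Reachable DFA states: {p}, {r, u}, {q, t, u}, {p, q, t}, {p, r, t, u}, {p, q, r, s, t, u}, {p, r, s, t, u}, {q, r, s, t, u}, {p, q, r, t, u}.

9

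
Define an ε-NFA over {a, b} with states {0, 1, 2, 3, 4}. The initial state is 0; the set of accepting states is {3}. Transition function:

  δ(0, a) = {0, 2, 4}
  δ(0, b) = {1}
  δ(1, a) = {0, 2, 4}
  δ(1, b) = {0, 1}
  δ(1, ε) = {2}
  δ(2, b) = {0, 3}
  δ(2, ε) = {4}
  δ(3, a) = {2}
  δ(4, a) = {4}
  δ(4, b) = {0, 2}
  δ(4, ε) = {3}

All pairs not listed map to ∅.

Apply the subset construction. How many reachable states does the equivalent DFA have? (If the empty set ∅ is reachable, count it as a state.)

Start state of the DFA: {0} (ε-closure of the NFA start).
{0} --a--> {0, 2, 3, 4}  [new]
{0} --b--> {1, 2, 3, 4}  [new]
{0, 2, 3, 4} --a--> {0, 2, 3, 4}  [seen]
{0, 2, 3, 4} --b--> {0, 1, 2, 3, 4}  [new]
{1, 2, 3, 4} --a--> {0, 2, 3, 4}  [seen]
{1, 2, 3, 4} --b--> {0, 1, 2, 3, 4}  [seen]
{0, 1, 2, 3, 4} --a--> {0, 2, 3, 4}  [seen]
{0, 1, 2, 3, 4} --b--> {0, 1, 2, 3, 4}  [seen]
Reachable DFA states: {0}, {0, 2, 3, 4}, {1, 2, 3, 4}, {0, 1, 2, 3, 4}.

4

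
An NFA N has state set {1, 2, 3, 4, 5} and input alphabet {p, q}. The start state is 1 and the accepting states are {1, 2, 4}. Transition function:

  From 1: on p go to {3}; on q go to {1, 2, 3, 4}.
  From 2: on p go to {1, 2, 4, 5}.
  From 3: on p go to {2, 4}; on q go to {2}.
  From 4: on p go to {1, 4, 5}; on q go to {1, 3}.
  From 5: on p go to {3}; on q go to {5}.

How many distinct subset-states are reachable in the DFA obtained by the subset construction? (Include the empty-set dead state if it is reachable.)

11

Start state of the DFA: {1}.
{1} --p--> {3}  [new]
{1} --q--> {1, 2, 3, 4}  [new]
{3} --p--> {2, 4}  [new]
{3} --q--> {2}  [new]
{1, 2, 3, 4} --p--> {1, 2, 3, 4, 5}  [new]
{1, 2, 3, 4} --q--> {1, 2, 3, 4}  [seen]
{2, 4} --p--> {1, 2, 4, 5}  [new]
{2, 4} --q--> {1, 3}  [new]
{2} --p--> {1, 2, 4, 5}  [seen]
{2} --q--> ∅  [new]
{1, 2, 3, 4, 5} --p--> {1, 2, 3, 4, 5}  [seen]
{1, 2, 3, 4, 5} --q--> {1, 2, 3, 4, 5}  [seen]
{1, 2, 4, 5} --p--> {1, 2, 3, 4, 5}  [seen]
{1, 2, 4, 5} --q--> {1, 2, 3, 4, 5}  [seen]
{1, 3} --p--> {2, 3, 4}  [new]
{1, 3} --q--> {1, 2, 3, 4}  [seen]
∅ --p--> ∅  [seen]
∅ --q--> ∅  [seen]
{2, 3, 4} --p--> {1, 2, 4, 5}  [seen]
{2, 3, 4} --q--> {1, 2, 3}  [new]
{1, 2, 3} --p--> {1, 2, 3, 4, 5}  [seen]
{1, 2, 3} --q--> {1, 2, 3, 4}  [seen]
Reachable DFA states: {1}, {3}, {1, 2, 3, 4}, {2, 4}, {2}, {1, 2, 3, 4, 5}, {1, 2, 4, 5}, {1, 3}, ∅, {2, 3, 4}, {1, 2, 3}.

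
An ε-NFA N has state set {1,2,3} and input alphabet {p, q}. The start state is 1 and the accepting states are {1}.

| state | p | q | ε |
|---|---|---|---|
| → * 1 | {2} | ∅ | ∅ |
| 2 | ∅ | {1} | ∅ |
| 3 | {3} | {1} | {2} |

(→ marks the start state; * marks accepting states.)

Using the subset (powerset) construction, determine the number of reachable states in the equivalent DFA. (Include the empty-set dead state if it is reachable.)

Start state of the DFA: {1} (ε-closure of the NFA start).
{1} --p--> {2}  [new]
{1} --q--> ∅  [new]
{2} --p--> ∅  [seen]
{2} --q--> {1}  [seen]
∅ --p--> ∅  [seen]
∅ --q--> ∅  [seen]
Reachable DFA states: {1}, {2}, ∅.

3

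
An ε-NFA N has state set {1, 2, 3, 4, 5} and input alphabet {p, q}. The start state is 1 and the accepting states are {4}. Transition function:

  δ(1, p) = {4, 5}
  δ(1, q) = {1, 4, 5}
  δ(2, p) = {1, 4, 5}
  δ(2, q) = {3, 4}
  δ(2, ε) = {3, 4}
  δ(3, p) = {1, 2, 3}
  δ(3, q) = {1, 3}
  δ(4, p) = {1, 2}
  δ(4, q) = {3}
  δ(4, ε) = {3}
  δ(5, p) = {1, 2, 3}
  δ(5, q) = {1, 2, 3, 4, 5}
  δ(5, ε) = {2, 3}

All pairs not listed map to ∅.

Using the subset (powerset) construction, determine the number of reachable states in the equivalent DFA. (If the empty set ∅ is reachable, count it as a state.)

Start state of the DFA: {1} (ε-closure of the NFA start).
{1} --p--> {2, 3, 4, 5}  [new]
{1} --q--> {1, 2, 3, 4, 5}  [new]
{2, 3, 4, 5} --p--> {1, 2, 3, 4, 5}  [seen]
{2, 3, 4, 5} --q--> {1, 2, 3, 4, 5}  [seen]
{1, 2, 3, 4, 5} --p--> {1, 2, 3, 4, 5}  [seen]
{1, 2, 3, 4, 5} --q--> {1, 2, 3, 4, 5}  [seen]
Reachable DFA states: {1}, {2, 3, 4, 5}, {1, 2, 3, 4, 5}.

3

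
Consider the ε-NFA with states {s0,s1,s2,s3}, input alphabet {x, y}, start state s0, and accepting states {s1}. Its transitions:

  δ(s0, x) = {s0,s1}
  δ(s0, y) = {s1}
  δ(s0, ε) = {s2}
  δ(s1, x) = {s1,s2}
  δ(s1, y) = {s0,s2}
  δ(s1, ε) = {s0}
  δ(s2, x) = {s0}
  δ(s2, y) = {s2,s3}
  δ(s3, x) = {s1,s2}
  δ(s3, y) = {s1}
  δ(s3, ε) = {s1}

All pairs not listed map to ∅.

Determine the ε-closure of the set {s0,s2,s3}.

{s0,s1,s2,s3}

Begin with {s0,s2,s3}.
s3 →ε {s1}; add s1.
ε-closure = {s0,s1,s2,s3}.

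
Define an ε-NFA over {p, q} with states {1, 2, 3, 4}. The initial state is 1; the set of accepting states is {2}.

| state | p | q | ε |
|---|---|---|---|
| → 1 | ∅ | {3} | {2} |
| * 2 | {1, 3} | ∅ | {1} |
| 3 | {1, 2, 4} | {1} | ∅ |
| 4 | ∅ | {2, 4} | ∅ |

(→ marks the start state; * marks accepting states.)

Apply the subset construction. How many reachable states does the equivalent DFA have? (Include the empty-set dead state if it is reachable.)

Start state of the DFA: {1, 2} (ε-closure of the NFA start).
{1, 2} --p--> {1, 2, 3}  [new]
{1, 2} --q--> {3}  [new]
{1, 2, 3} --p--> {1, 2, 3, 4}  [new]
{1, 2, 3} --q--> {1, 2, 3}  [seen]
{3} --p--> {1, 2, 4}  [new]
{3} --q--> {1, 2}  [seen]
{1, 2, 3, 4} --p--> {1, 2, 3, 4}  [seen]
{1, 2, 3, 4} --q--> {1, 2, 3, 4}  [seen]
{1, 2, 4} --p--> {1, 2, 3}  [seen]
{1, 2, 4} --q--> {1, 2, 3, 4}  [seen]
Reachable DFA states: {1, 2}, {1, 2, 3}, {3}, {1, 2, 3, 4}, {1, 2, 4}.

5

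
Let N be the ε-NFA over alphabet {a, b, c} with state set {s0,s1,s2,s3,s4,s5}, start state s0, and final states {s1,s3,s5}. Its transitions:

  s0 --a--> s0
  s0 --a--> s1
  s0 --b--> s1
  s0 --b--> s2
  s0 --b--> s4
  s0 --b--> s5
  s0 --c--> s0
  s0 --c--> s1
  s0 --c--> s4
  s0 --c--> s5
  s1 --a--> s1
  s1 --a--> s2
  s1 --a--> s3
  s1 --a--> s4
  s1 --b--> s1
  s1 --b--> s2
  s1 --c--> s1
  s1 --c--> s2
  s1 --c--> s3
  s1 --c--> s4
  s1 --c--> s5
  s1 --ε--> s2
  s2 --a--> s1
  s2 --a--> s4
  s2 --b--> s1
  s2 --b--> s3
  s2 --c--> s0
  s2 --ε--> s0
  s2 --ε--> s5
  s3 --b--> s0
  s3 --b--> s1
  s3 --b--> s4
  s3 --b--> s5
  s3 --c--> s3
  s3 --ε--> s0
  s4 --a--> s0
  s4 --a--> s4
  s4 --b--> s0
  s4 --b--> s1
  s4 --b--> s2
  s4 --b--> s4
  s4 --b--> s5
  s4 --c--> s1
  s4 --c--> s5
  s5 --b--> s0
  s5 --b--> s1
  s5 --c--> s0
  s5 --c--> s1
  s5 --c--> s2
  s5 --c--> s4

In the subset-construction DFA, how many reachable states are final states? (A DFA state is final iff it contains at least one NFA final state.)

Start state of the DFA: {s0} (ε-closure of the NFA start).
{s0} --a--> {s0,s1,s2,s5}  [new]
{s0} --b--> {s0,s1,s2,s4,s5}  [new]
{s0} --c--> {s0,s1,s2,s4,s5}  [seen]
{s0,s1,s2,s5} --a--> {s0,s1,s2,s3,s4,s5}  [new]
{s0,s1,s2,s5} --b--> {s0,s1,s2,s3,s4,s5}  [seen]
{s0,s1,s2,s5} --c--> {s0,s1,s2,s3,s4,s5}  [seen]
{s0,s1,s2,s4,s5} --a--> {s0,s1,s2,s3,s4,s5}  [seen]
{s0,s1,s2,s4,s5} --b--> {s0,s1,s2,s3,s4,s5}  [seen]
{s0,s1,s2,s4,s5} --c--> {s0,s1,s2,s3,s4,s5}  [seen]
{s0,s1,s2,s3,s4,s5} --a--> {s0,s1,s2,s3,s4,s5}  [seen]
{s0,s1,s2,s3,s4,s5} --b--> {s0,s1,s2,s3,s4,s5}  [seen]
{s0,s1,s2,s3,s4,s5} --c--> {s0,s1,s2,s3,s4,s5}  [seen]
Reachable DFA states: {s0}, {s0,s1,s2,s5}, {s0,s1,s2,s4,s5}, {s0,s1,s2,s3,s4,s5}.
Accepting DFA states (contain an NFA accepting state): {s0,s1,s2,s5}, {s0,s1,s2,s4,s5}, {s0,s1,s2,s3,s4,s5}.

3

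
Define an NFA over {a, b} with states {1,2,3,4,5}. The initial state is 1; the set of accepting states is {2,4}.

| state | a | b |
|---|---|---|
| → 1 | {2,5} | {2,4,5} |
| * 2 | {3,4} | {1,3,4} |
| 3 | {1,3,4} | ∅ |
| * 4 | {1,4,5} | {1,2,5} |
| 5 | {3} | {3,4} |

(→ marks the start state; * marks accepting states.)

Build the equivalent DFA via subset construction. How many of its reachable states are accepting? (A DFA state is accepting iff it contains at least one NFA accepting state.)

Start state of the DFA: {1}.
{1} --a--> {2,5}  [new]
{1} --b--> {2,4,5}  [new]
{2,5} --a--> {3,4}  [new]
{2,5} --b--> {1,3,4}  [new]
{2,4,5} --a--> {1,3,4,5}  [new]
{2,4,5} --b--> {1,2,3,4,5}  [new]
{3,4} --a--> {1,3,4,5}  [seen]
{3,4} --b--> {1,2,5}  [new]
{1,3,4} --a--> {1,2,3,4,5}  [seen]
{1,3,4} --b--> {1,2,4,5}  [new]
{1,3,4,5} --a--> {1,2,3,4,5}  [seen]
{1,3,4,5} --b--> {1,2,3,4,5}  [seen]
{1,2,3,4,5} --a--> {1,2,3,4,5}  [seen]
{1,2,3,4,5} --b--> {1,2,3,4,5}  [seen]
{1,2,5} --a--> {2,3,4,5}  [new]
{1,2,5} --b--> {1,2,3,4,5}  [seen]
{1,2,4,5} --a--> {1,2,3,4,5}  [seen]
{1,2,4,5} --b--> {1,2,3,4,5}  [seen]
{2,3,4,5} --a--> {1,3,4,5}  [seen]
{2,3,4,5} --b--> {1,2,3,4,5}  [seen]
Reachable DFA states: {1}, {2,5}, {2,4,5}, {3,4}, {1,3,4}, {1,3,4,5}, {1,2,3,4,5}, {1,2,5}, {1,2,4,5}, {2,3,4,5}.
Accepting DFA states (contain an NFA accepting state): {2,5}, {2,4,5}, {3,4}, {1,3,4}, {1,3,4,5}, {1,2,3,4,5}, {1,2,5}, {1,2,4,5}, {2,3,4,5}.

9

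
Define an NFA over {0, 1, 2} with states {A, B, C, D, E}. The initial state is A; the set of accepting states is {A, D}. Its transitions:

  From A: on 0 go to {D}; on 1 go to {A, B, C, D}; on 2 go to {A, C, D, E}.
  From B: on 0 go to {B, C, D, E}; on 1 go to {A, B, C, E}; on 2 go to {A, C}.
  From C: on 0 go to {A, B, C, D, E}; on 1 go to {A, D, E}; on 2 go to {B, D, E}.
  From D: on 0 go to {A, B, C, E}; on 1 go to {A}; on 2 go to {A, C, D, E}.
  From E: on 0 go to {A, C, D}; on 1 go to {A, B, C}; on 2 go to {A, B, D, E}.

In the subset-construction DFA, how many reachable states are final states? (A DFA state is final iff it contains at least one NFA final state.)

6

Start state of the DFA: {A}.
{A} --0--> {D}  [new]
{A} --1--> {A, B, C, D}  [new]
{A} --2--> {A, C, D, E}  [new]
{D} --0--> {A, B, C, E}  [new]
{D} --1--> {A}  [seen]
{D} --2--> {A, C, D, E}  [seen]
{A, B, C, D} --0--> {A, B, C, D, E}  [new]
{A, B, C, D} --1--> {A, B, C, D, E}  [seen]
{A, B, C, D} --2--> {A, B, C, D, E}  [seen]
{A, C, D, E} --0--> {A, B, C, D, E}  [seen]
{A, C, D, E} --1--> {A, B, C, D, E}  [seen]
{A, C, D, E} --2--> {A, B, C, D, E}  [seen]
{A, B, C, E} --0--> {A, B, C, D, E}  [seen]
{A, B, C, E} --1--> {A, B, C, D, E}  [seen]
{A, B, C, E} --2--> {A, B, C, D, E}  [seen]
{A, B, C, D, E} --0--> {A, B, C, D, E}  [seen]
{A, B, C, D, E} --1--> {A, B, C, D, E}  [seen]
{A, B, C, D, E} --2--> {A, B, C, D, E}  [seen]
Reachable DFA states: {A}, {D}, {A, B, C, D}, {A, C, D, E}, {A, B, C, E}, {A, B, C, D, E}.
Accepting DFA states (contain an NFA accepting state): {A}, {D}, {A, B, C, D}, {A, C, D, E}, {A, B, C, E}, {A, B, C, D, E}.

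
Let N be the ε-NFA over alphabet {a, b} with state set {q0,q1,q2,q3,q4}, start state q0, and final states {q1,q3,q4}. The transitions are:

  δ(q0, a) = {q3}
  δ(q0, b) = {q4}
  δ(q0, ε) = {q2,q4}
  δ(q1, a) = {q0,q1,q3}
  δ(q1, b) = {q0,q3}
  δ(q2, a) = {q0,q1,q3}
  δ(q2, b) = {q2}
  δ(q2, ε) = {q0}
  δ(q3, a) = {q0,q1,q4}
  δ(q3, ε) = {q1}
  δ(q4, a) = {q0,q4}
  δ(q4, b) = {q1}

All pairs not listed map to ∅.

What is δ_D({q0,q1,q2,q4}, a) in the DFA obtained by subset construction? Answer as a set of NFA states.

δ(q0,a) = {q3}; δ(q1,a) = {q0,q1,q3}; δ(q2,a) = {q0,q1,q3}; δ(q4,a) = {q0,q4}.
Union: {q0,q1,q3,q4}.
ε-closure gives {q0,q1,q2,q3,q4}.

{q0,q1,q2,q3,q4}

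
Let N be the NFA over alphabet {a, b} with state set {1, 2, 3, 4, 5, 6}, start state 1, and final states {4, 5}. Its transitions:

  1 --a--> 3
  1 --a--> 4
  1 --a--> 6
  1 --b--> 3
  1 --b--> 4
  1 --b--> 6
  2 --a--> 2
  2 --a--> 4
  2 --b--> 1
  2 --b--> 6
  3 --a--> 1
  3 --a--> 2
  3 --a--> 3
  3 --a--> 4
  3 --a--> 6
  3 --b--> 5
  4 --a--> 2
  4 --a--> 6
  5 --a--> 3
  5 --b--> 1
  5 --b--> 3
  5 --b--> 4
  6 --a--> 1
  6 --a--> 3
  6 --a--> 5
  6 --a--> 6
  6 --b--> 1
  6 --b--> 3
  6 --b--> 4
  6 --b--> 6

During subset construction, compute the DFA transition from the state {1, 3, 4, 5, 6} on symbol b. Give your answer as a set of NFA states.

δ(1,b) = {3, 4, 6}; δ(3,b) = {5}; δ(4,b) = ∅; δ(5,b) = {1, 3, 4}; δ(6,b) = {1, 3, 4, 6}.
Union: {1, 3, 4, 5, 6}.

{1, 3, 4, 5, 6}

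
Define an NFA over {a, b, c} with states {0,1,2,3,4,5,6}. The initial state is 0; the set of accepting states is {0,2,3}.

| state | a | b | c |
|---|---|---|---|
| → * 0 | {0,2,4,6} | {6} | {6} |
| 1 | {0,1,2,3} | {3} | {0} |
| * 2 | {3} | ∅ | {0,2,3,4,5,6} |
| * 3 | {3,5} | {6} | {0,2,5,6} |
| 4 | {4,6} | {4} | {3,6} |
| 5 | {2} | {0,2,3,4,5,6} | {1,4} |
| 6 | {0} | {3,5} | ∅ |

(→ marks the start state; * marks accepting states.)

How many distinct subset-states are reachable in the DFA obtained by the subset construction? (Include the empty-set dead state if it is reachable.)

12

Start state of the DFA: {0}.
{0} --a--> {0,2,4,6}  [new]
{0} --b--> {6}  [new]
{0} --c--> {6}  [seen]
{0,2,4,6} --a--> {0,2,3,4,6}  [new]
{0,2,4,6} --b--> {3,4,5,6}  [new]
{0,2,4,6} --c--> {0,2,3,4,5,6}  [new]
{6} --a--> {0}  [seen]
{6} --b--> {3,5}  [new]
{6} --c--> ∅  [new]
{0,2,3,4,6} --a--> {0,2,3,4,5,6}  [seen]
{0,2,3,4,6} --b--> {3,4,5,6}  [seen]
{0,2,3,4,6} --c--> {0,2,3,4,5,6}  [seen]
{3,4,5,6} --a--> {0,2,3,4,5,6}  [seen]
{3,4,5,6} --b--> {0,2,3,4,5,6}  [seen]
{3,4,5,6} --c--> {0,1,2,3,4,5,6}  [new]
{0,2,3,4,5,6} --a--> {0,2,3,4,5,6}  [seen]
{0,2,3,4,5,6} --b--> {0,2,3,4,5,6}  [seen]
{0,2,3,4,5,6} --c--> {0,1,2,3,4,5,6}  [seen]
{3,5} --a--> {2,3,5}  [new]
{3,5} --b--> {0,2,3,4,5,6}  [seen]
{3,5} --c--> {0,1,2,4,5,6}  [new]
∅ --a--> ∅  [seen]
∅ --b--> ∅  [seen]
∅ --c--> ∅  [seen]
{0,1,2,3,4,5,6} --a--> {0,1,2,3,4,5,6}  [seen]
{0,1,2,3,4,5,6} --b--> {0,2,3,4,5,6}  [seen]
{0,1,2,3,4,5,6} --c--> {0,1,2,3,4,5,6}  [seen]
{2,3,5} --a--> {2,3,5}  [seen]
{2,3,5} --b--> {0,2,3,4,5,6}  [seen]
{2,3,5} --c--> {0,1,2,3,4,5,6}  [seen]
{0,1,2,4,5,6} --a--> {0,1,2,3,4,6}  [new]
{0,1,2,4,5,6} --b--> {0,2,3,4,5,6}  [seen]
{0,1,2,4,5,6} --c--> {0,1,2,3,4,5,6}  [seen]
{0,1,2,3,4,6} --a--> {0,1,2,3,4,5,6}  [seen]
{0,1,2,3,4,6} --b--> {3,4,5,6}  [seen]
{0,1,2,3,4,6} --c--> {0,2,3,4,5,6}  [seen]
Reachable DFA states: {0}, {0,2,4,6}, {6}, {0,2,3,4,6}, {3,4,5,6}, {0,2,3,4,5,6}, {3,5}, ∅, {0,1,2,3,4,5,6}, {2,3,5}, {0,1,2,4,5,6}, {0,1,2,3,4,6}.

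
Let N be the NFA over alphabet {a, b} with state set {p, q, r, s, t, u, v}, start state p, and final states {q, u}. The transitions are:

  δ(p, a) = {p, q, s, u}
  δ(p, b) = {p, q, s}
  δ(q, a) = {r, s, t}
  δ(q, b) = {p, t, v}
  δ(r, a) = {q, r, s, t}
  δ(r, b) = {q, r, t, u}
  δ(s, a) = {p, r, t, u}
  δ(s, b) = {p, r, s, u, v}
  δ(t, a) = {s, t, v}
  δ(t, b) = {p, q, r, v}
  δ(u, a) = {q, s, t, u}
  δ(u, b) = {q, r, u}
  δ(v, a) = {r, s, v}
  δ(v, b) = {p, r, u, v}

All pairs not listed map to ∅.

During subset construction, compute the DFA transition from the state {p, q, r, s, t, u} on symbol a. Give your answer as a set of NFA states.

δ(p,a) = {p, q, s, u}; δ(q,a) = {r, s, t}; δ(r,a) = {q, r, s, t}; δ(s,a) = {p, r, t, u}; δ(t,a) = {s, t, v}; δ(u,a) = {q, s, t, u}.
Union: {p, q, r, s, t, u, v}.

{p, q, r, s, t, u, v}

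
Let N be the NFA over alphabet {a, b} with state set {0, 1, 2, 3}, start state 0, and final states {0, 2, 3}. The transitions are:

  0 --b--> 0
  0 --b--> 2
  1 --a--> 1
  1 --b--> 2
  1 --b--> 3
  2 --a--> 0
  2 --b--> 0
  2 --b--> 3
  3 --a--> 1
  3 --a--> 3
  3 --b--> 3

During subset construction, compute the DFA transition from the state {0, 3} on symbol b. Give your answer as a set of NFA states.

{0, 2, 3}

δ(0,b) = {0, 2}; δ(3,b) = {3}.
Union: {0, 2, 3}.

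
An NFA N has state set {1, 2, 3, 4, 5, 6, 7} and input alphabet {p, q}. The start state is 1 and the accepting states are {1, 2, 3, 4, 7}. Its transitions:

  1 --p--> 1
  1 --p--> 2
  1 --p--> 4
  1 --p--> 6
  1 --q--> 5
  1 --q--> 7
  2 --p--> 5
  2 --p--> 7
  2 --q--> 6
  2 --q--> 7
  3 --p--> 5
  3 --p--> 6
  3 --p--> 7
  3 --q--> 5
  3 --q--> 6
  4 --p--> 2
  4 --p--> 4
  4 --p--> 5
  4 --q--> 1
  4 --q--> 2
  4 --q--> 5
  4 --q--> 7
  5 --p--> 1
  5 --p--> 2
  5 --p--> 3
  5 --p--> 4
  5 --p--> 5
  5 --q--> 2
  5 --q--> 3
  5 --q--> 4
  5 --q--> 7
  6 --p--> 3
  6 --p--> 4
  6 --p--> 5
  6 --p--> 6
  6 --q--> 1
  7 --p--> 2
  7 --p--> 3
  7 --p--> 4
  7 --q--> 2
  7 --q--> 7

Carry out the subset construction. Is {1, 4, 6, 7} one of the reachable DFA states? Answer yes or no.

no

Start state of the DFA: {1}.
{1} --p--> {1, 2, 4, 6}  [new]
{1} --q--> {5, 7}  [new]
{1, 2, 4, 6} --p--> {1, 2, 3, 4, 5, 6, 7}  [new]
{1, 2, 4, 6} --q--> {1, 2, 5, 6, 7}  [new]
{5, 7} --p--> {1, 2, 3, 4, 5}  [new]
{5, 7} --q--> {2, 3, 4, 7}  [new]
{1, 2, 3, 4, 5, 6, 7} --p--> {1, 2, 3, 4, 5, 6, 7}  [seen]
{1, 2, 3, 4, 5, 6, 7} --q--> {1, 2, 3, 4, 5, 6, 7}  [seen]
{1, 2, 5, 6, 7} --p--> {1, 2, 3, 4, 5, 6, 7}  [seen]
{1, 2, 5, 6, 7} --q--> {1, 2, 3, 4, 5, 6, 7}  [seen]
{1, 2, 3, 4, 5} --p--> {1, 2, 3, 4, 5, 6, 7}  [seen]
{1, 2, 3, 4, 5} --q--> {1, 2, 3, 4, 5, 6, 7}  [seen]
{2, 3, 4, 7} --p--> {2, 3, 4, 5, 6, 7}  [new]
{2, 3, 4, 7} --q--> {1, 2, 5, 6, 7}  [seen]
{2, 3, 4, 5, 6, 7} --p--> {1, 2, 3, 4, 5, 6, 7}  [seen]
{2, 3, 4, 5, 6, 7} --q--> {1, 2, 3, 4, 5, 6, 7}  [seen]
Reachable DFA states: {1}, {1, 2, 4, 6}, {5, 7}, {1, 2, 3, 4, 5, 6, 7}, {1, 2, 5, 6, 7}, {1, 2, 3, 4, 5}, {2, 3, 4, 7}, {2, 3, 4, 5, 6, 7}.
{1, 4, 6, 7} is not among them.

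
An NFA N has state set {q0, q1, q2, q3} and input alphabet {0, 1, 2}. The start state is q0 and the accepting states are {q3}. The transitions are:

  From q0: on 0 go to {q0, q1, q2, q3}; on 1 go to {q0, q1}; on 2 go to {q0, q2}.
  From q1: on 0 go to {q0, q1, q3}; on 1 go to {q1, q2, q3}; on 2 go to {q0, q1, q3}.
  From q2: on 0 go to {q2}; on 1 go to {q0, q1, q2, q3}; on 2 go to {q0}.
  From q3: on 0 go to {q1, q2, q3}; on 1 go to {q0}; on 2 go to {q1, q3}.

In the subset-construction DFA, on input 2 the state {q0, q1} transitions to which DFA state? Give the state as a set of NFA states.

{q0, q1, q2, q3}

δ(q0,2) = {q0, q2}; δ(q1,2) = {q0, q1, q3}.
Union: {q0, q1, q2, q3}.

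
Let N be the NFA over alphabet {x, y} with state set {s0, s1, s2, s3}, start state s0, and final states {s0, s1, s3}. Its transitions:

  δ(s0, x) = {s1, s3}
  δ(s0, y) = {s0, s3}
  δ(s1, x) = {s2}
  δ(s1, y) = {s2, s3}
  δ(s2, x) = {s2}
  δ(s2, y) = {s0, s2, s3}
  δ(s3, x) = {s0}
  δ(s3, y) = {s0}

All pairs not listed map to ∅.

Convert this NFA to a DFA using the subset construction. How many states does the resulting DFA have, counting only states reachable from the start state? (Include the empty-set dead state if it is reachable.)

Start state of the DFA: {s0}.
{s0} --x--> {s1, s3}  [new]
{s0} --y--> {s0, s3}  [new]
{s1, s3} --x--> {s0, s2}  [new]
{s1, s3} --y--> {s0, s2, s3}  [new]
{s0, s3} --x--> {s0, s1, s3}  [new]
{s0, s3} --y--> {s0, s3}  [seen]
{s0, s2} --x--> {s1, s2, s3}  [new]
{s0, s2} --y--> {s0, s2, s3}  [seen]
{s0, s2, s3} --x--> {s0, s1, s2, s3}  [new]
{s0, s2, s3} --y--> {s0, s2, s3}  [seen]
{s0, s1, s3} --x--> {s0, s1, s2, s3}  [seen]
{s0, s1, s3} --y--> {s0, s2, s3}  [seen]
{s1, s2, s3} --x--> {s0, s2}  [seen]
{s1, s2, s3} --y--> {s0, s2, s3}  [seen]
{s0, s1, s2, s3} --x--> {s0, s1, s2, s3}  [seen]
{s0, s1, s2, s3} --y--> {s0, s2, s3}  [seen]
Reachable DFA states: {s0}, {s1, s3}, {s0, s3}, {s0, s2}, {s0, s2, s3}, {s0, s1, s3}, {s1, s2, s3}, {s0, s1, s2, s3}.

8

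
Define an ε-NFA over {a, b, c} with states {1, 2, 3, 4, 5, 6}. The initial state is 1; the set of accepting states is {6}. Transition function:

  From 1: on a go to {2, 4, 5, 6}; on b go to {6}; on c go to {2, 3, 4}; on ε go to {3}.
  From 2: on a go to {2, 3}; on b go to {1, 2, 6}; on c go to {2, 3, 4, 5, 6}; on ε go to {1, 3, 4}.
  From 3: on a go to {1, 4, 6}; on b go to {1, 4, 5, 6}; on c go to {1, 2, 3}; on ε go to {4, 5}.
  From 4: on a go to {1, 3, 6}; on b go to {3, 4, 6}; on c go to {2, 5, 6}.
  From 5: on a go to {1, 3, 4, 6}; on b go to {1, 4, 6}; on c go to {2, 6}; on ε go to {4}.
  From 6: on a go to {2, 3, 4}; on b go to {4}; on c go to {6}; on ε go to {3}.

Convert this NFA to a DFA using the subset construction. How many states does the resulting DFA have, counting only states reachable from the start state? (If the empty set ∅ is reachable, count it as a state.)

3

Start state of the DFA: {1, 3, 4, 5} (ε-closure of the NFA start).
{1, 3, 4, 5} --a--> {1, 2, 3, 4, 5, 6}  [new]
{1, 3, 4, 5} --b--> {1, 3, 4, 5, 6}  [new]
{1, 3, 4, 5} --c--> {1, 2, 3, 4, 5, 6}  [seen]
{1, 2, 3, 4, 5, 6} --a--> {1, 2, 3, 4, 5, 6}  [seen]
{1, 2, 3, 4, 5, 6} --b--> {1, 2, 3, 4, 5, 6}  [seen]
{1, 2, 3, 4, 5, 6} --c--> {1, 2, 3, 4, 5, 6}  [seen]
{1, 3, 4, 5, 6} --a--> {1, 2, 3, 4, 5, 6}  [seen]
{1, 3, 4, 5, 6} --b--> {1, 3, 4, 5, 6}  [seen]
{1, 3, 4, 5, 6} --c--> {1, 2, 3, 4, 5, 6}  [seen]
Reachable DFA states: {1, 3, 4, 5}, {1, 2, 3, 4, 5, 6}, {1, 3, 4, 5, 6}.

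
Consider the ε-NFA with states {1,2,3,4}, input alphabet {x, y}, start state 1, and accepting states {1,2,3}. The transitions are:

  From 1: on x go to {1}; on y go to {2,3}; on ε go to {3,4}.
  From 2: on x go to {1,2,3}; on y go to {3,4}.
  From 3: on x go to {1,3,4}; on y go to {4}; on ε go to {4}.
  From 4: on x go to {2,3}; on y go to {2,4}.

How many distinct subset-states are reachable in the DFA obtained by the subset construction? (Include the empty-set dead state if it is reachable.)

Start state of the DFA: {1,3,4} (ε-closure of the NFA start).
{1,3,4} --x--> {1,2,3,4}  [new]
{1,3,4} --y--> {2,3,4}  [new]
{1,2,3,4} --x--> {1,2,3,4}  [seen]
{1,2,3,4} --y--> {2,3,4}  [seen]
{2,3,4} --x--> {1,2,3,4}  [seen]
{2,3,4} --y--> {2,3,4}  [seen]
Reachable DFA states: {1,3,4}, {1,2,3,4}, {2,3,4}.

3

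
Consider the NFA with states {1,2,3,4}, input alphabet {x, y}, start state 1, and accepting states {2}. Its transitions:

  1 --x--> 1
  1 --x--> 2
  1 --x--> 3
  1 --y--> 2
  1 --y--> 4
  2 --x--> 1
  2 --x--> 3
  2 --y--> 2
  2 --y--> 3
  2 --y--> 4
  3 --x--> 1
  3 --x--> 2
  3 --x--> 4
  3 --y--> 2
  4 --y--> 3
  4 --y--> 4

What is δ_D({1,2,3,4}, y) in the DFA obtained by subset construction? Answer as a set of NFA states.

δ(1,y) = {2,4}; δ(2,y) = {2,3,4}; δ(3,y) = {2}; δ(4,y) = {3,4}.
Union: {2,3,4}.

{2,3,4}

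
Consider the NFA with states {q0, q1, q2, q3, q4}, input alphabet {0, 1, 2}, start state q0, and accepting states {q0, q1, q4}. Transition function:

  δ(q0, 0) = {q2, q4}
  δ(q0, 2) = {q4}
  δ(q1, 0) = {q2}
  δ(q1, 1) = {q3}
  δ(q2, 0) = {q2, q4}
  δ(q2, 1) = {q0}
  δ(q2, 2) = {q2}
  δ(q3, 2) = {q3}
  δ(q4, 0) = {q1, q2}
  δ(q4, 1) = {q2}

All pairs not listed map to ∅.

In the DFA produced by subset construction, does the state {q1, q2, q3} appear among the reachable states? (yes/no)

Start state of the DFA: {q0}.
{q0} --0--> {q2, q4}  [new]
{q0} --1--> ∅  [new]
{q0} --2--> {q4}  [new]
{q2, q4} --0--> {q1, q2, q4}  [new]
{q2, q4} --1--> {q0, q2}  [new]
{q2, q4} --2--> {q2}  [new]
∅ --0--> ∅  [seen]
∅ --1--> ∅  [seen]
∅ --2--> ∅  [seen]
{q4} --0--> {q1, q2}  [new]
{q4} --1--> {q2}  [seen]
{q4} --2--> ∅  [seen]
{q1, q2, q4} --0--> {q1, q2, q4}  [seen]
{q1, q2, q4} --1--> {q0, q2, q3}  [new]
{q1, q2, q4} --2--> {q2}  [seen]
{q0, q2} --0--> {q2, q4}  [seen]
{q0, q2} --1--> {q0}  [seen]
{q0, q2} --2--> {q2, q4}  [seen]
{q2} --0--> {q2, q4}  [seen]
{q2} --1--> {q0}  [seen]
{q2} --2--> {q2}  [seen]
{q1, q2} --0--> {q2, q4}  [seen]
{q1, q2} --1--> {q0, q3}  [new]
{q1, q2} --2--> {q2}  [seen]
{q0, q2, q3} --0--> {q2, q4}  [seen]
{q0, q2, q3} --1--> {q0}  [seen]
{q0, q2, q3} --2--> {q2, q3, q4}  [new]
{q0, q3} --0--> {q2, q4}  [seen]
{q0, q3} --1--> ∅  [seen]
{q0, q3} --2--> {q3, q4}  [new]
{q2, q3, q4} --0--> {q1, q2, q4}  [seen]
{q2, q3, q4} --1--> {q0, q2}  [seen]
{q2, q3, q4} --2--> {q2, q3}  [new]
{q3, q4} --0--> {q1, q2}  [seen]
{q3, q4} --1--> {q2}  [seen]
{q3, q4} --2--> {q3}  [new]
{q2, q3} --0--> {q2, q4}  [seen]
{q2, q3} --1--> {q0}  [seen]
{q2, q3} --2--> {q2, q3}  [seen]
{q3} --0--> ∅  [seen]
{q3} --1--> ∅  [seen]
{q3} --2--> {q3}  [seen]
Reachable DFA states: {q0}, {q2, q4}, ∅, {q4}, {q1, q2, q4}, {q0, q2}, {q2}, {q1, q2}, {q0, q2, q3}, {q0, q3}, {q2, q3, q4}, {q3, q4}, {q2, q3}, {q3}.
{q1, q2, q3} is not among them.

no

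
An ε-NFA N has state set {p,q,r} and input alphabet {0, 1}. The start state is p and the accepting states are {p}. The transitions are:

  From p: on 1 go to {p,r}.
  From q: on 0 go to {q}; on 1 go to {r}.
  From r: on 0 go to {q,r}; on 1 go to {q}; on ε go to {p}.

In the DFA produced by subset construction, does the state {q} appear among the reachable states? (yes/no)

Start state of the DFA: {p} (ε-closure of the NFA start).
{p} --0--> ∅  [new]
{p} --1--> {p,r}  [new]
∅ --0--> ∅  [seen]
∅ --1--> ∅  [seen]
{p,r} --0--> {p,q,r}  [new]
{p,r} --1--> {p,q,r}  [seen]
{p,q,r} --0--> {p,q,r}  [seen]
{p,q,r} --1--> {p,q,r}  [seen]
Reachable DFA states: {p}, ∅, {p,r}, {p,q,r}.
{q} is not among them.

no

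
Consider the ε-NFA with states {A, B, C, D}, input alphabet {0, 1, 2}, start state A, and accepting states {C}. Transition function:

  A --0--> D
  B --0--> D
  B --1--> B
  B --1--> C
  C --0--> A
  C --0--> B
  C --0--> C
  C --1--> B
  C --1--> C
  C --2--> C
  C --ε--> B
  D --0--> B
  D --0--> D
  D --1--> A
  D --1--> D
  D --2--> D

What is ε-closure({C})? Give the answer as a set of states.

Begin with {C}.
C →ε {B}; add B.
ε-closure = {B, C}.

{B, C}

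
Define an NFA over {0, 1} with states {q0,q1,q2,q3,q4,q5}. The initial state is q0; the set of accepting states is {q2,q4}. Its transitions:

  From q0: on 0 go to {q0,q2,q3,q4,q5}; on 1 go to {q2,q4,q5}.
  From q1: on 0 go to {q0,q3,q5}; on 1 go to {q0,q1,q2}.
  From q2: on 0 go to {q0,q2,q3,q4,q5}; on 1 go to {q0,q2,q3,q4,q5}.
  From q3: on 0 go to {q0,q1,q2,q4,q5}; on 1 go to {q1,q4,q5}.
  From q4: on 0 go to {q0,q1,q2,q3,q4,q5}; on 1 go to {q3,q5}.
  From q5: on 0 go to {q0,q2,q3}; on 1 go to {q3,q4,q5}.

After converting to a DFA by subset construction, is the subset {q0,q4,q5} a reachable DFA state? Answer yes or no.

no

Start state of the DFA: {q0}.
{q0} --0--> {q0,q2,q3,q4,q5}  [new]
{q0} --1--> {q2,q4,q5}  [new]
{q0,q2,q3,q4,q5} --0--> {q0,q1,q2,q3,q4,q5}  [new]
{q0,q2,q3,q4,q5} --1--> {q0,q1,q2,q3,q4,q5}  [seen]
{q2,q4,q5} --0--> {q0,q1,q2,q3,q4,q5}  [seen]
{q2,q4,q5} --1--> {q0,q2,q3,q4,q5}  [seen]
{q0,q1,q2,q3,q4,q5} --0--> {q0,q1,q2,q3,q4,q5}  [seen]
{q0,q1,q2,q3,q4,q5} --1--> {q0,q1,q2,q3,q4,q5}  [seen]
Reachable DFA states: {q0}, {q0,q2,q3,q4,q5}, {q2,q4,q5}, {q0,q1,q2,q3,q4,q5}.
{q0,q4,q5} is not among them.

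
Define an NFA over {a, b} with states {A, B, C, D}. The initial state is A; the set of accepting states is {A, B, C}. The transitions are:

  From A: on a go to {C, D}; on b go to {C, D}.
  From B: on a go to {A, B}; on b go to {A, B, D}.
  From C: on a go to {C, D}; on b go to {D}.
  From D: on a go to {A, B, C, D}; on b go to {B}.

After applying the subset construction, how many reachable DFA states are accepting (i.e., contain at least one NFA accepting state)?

Start state of the DFA: {A}.
{A} --a--> {C, D}  [new]
{A} --b--> {C, D}  [seen]
{C, D} --a--> {A, B, C, D}  [new]
{C, D} --b--> {B, D}  [new]
{A, B, C, D} --a--> {A, B, C, D}  [seen]
{A, B, C, D} --b--> {A, B, C, D}  [seen]
{B, D} --a--> {A, B, C, D}  [seen]
{B, D} --b--> {A, B, D}  [new]
{A, B, D} --a--> {A, B, C, D}  [seen]
{A, B, D} --b--> {A, B, C, D}  [seen]
Reachable DFA states: {A}, {C, D}, {A, B, C, D}, {B, D}, {A, B, D}.
Accepting DFA states (contain an NFA accepting state): {A}, {C, D}, {A, B, C, D}, {B, D}, {A, B, D}.

5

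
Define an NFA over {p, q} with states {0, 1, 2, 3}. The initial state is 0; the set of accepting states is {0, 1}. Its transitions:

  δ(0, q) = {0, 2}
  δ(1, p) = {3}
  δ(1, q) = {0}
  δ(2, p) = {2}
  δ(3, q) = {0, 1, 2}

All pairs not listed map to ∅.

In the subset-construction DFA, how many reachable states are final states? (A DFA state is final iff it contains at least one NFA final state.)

2

Start state of the DFA: {0}.
{0} --p--> ∅  [new]
{0} --q--> {0, 2}  [new]
∅ --p--> ∅  [seen]
∅ --q--> ∅  [seen]
{0, 2} --p--> {2}  [new]
{0, 2} --q--> {0, 2}  [seen]
{2} --p--> {2}  [seen]
{2} --q--> ∅  [seen]
Reachable DFA states: {0}, ∅, {0, 2}, {2}.
Accepting DFA states (contain an NFA accepting state): {0}, {0, 2}.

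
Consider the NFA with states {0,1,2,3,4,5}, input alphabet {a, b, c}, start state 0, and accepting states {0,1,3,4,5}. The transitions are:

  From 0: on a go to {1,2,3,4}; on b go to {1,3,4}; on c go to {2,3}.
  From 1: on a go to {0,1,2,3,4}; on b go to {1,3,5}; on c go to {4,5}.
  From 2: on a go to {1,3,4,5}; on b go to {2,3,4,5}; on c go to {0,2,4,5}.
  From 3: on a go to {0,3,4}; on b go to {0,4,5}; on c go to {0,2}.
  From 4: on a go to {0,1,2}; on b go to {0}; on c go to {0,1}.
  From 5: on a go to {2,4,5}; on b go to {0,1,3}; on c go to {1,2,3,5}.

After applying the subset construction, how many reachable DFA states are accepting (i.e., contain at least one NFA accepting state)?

Start state of the DFA: {0}.
{0} --a--> {1,2,3,4}  [new]
{0} --b--> {1,3,4}  [new]
{0} --c--> {2,3}  [new]
{1,2,3,4} --a--> {0,1,2,3,4,5}  [new]
{1,2,3,4} --b--> {0,1,2,3,4,5}  [seen]
{1,2,3,4} --c--> {0,1,2,4,5}  [new]
{1,3,4} --a--> {0,1,2,3,4}  [new]
{1,3,4} --b--> {0,1,3,4,5}  [new]
{1,3,4} --c--> {0,1,2,4,5}  [seen]
{2,3} --a--> {0,1,3,4,5}  [seen]
{2,3} --b--> {0,2,3,4,5}  [new]
{2,3} --c--> {0,2,4,5}  [new]
{0,1,2,3,4,5} --a--> {0,1,2,3,4,5}  [seen]
{0,1,2,3,4,5} --b--> {0,1,2,3,4,5}  [seen]
{0,1,2,3,4,5} --c--> {0,1,2,3,4,5}  [seen]
{0,1,2,4,5} --a--> {0,1,2,3,4,5}  [seen]
{0,1,2,4,5} --b--> {0,1,2,3,4,5}  [seen]
{0,1,2,4,5} --c--> {0,1,2,3,4,5}  [seen]
{0,1,2,3,4} --a--> {0,1,2,3,4,5}  [seen]
{0,1,2,3,4} --b--> {0,1,2,3,4,5}  [seen]
{0,1,2,3,4} --c--> {0,1,2,3,4,5}  [seen]
{0,1,3,4,5} --a--> {0,1,2,3,4,5}  [seen]
{0,1,3,4,5} --b--> {0,1,3,4,5}  [seen]
{0,1,3,4,5} --c--> {0,1,2,3,4,5}  [seen]
{0,2,3,4,5} --a--> {0,1,2,3,4,5}  [seen]
{0,2,3,4,5} --b--> {0,1,2,3,4,5}  [seen]
{0,2,3,4,5} --c--> {0,1,2,3,4,5}  [seen]
{0,2,4,5} --a--> {0,1,2,3,4,5}  [seen]
{0,2,4,5} --b--> {0,1,2,3,4,5}  [seen]
{0,2,4,5} --c--> {0,1,2,3,4,5}  [seen]
Reachable DFA states: {0}, {1,2,3,4}, {1,3,4}, {2,3}, {0,1,2,3,4,5}, {0,1,2,4,5}, {0,1,2,3,4}, {0,1,3,4,5}, {0,2,3,4,5}, {0,2,4,5}.
Accepting DFA states (contain an NFA accepting state): {0}, {1,2,3,4}, {1,3,4}, {2,3}, {0,1,2,3,4,5}, {0,1,2,4,5}, {0,1,2,3,4}, {0,1,3,4,5}, {0,2,3,4,5}, {0,2,4,5}.

10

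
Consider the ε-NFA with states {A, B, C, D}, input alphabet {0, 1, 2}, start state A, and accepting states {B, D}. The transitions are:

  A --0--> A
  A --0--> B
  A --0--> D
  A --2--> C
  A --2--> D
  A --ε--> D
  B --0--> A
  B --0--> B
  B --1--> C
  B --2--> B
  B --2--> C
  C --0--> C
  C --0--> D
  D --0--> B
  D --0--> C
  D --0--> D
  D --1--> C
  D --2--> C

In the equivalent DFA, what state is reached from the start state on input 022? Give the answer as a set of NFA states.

{B, C}

Start: {A, D}.
δ(A,0) = {A, B, D}; δ(D,0) = {B, C, D}.
Union: {A, B, C, D}.
After 0: {A, B, C, D}.
δ(A,2) = {C, D}; δ(B,2) = {B, C}; δ(C,2) = ∅; δ(D,2) = {C}.
Union: {B, C, D}.
After 2: {B, C, D}.
δ(B,2) = {B, C}; δ(C,2) = ∅; δ(D,2) = {C}.
Union: {B, C}.
After 2: {B, C}.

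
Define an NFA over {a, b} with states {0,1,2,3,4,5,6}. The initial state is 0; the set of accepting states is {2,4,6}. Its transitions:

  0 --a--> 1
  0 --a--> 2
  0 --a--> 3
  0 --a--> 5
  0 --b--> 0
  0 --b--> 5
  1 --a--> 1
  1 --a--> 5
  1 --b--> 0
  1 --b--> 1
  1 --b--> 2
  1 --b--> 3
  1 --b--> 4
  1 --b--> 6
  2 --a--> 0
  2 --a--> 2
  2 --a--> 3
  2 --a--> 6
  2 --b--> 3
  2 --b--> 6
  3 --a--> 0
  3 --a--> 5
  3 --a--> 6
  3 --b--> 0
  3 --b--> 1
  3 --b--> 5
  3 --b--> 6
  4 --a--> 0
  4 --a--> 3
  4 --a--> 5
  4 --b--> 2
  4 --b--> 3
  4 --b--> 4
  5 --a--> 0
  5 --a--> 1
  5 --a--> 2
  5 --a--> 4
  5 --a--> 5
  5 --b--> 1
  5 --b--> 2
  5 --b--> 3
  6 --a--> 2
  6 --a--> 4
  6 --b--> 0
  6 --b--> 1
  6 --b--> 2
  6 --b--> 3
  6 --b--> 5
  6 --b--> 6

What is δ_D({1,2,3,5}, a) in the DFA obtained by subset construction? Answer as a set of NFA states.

{0,1,2,3,4,5,6}

δ(1,a) = {1,5}; δ(2,a) = {0,2,3,6}; δ(3,a) = {0,5,6}; δ(5,a) = {0,1,2,4,5}.
Union: {0,1,2,3,4,5,6}.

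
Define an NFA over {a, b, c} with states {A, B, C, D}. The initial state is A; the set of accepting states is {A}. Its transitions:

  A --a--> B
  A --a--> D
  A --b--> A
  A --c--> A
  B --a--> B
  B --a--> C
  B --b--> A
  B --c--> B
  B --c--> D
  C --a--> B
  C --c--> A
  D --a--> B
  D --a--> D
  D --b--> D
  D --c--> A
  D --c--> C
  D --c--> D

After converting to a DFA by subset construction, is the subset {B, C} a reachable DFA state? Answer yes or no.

no

Start state of the DFA: {A}.
{A} --a--> {B, D}  [new]
{A} --b--> {A}  [seen]
{A} --c--> {A}  [seen]
{B, D} --a--> {B, C, D}  [new]
{B, D} --b--> {A, D}  [new]
{B, D} --c--> {A, B, C, D}  [new]
{B, C, D} --a--> {B, C, D}  [seen]
{B, C, D} --b--> {A, D}  [seen]
{B, C, D} --c--> {A, B, C, D}  [seen]
{A, D} --a--> {B, D}  [seen]
{A, D} --b--> {A, D}  [seen]
{A, D} --c--> {A, C, D}  [new]
{A, B, C, D} --a--> {B, C, D}  [seen]
{A, B, C, D} --b--> {A, D}  [seen]
{A, B, C, D} --c--> {A, B, C, D}  [seen]
{A, C, D} --a--> {B, D}  [seen]
{A, C, D} --b--> {A, D}  [seen]
{A, C, D} --c--> {A, C, D}  [seen]
Reachable DFA states: {A}, {B, D}, {B, C, D}, {A, D}, {A, B, C, D}, {A, C, D}.
{B, C} is not among them.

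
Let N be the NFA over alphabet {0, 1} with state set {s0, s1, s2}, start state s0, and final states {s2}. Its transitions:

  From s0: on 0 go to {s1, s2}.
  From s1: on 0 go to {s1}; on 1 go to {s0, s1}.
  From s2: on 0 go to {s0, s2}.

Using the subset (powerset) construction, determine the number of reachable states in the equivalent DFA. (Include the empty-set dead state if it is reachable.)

5

Start state of the DFA: {s0}.
{s0} --0--> {s1, s2}  [new]
{s0} --1--> ∅  [new]
{s1, s2} --0--> {s0, s1, s2}  [new]
{s1, s2} --1--> {s0, s1}  [new]
∅ --0--> ∅  [seen]
∅ --1--> ∅  [seen]
{s0, s1, s2} --0--> {s0, s1, s2}  [seen]
{s0, s1, s2} --1--> {s0, s1}  [seen]
{s0, s1} --0--> {s1, s2}  [seen]
{s0, s1} --1--> {s0, s1}  [seen]
Reachable DFA states: {s0}, {s1, s2}, ∅, {s0, s1, s2}, {s0, s1}.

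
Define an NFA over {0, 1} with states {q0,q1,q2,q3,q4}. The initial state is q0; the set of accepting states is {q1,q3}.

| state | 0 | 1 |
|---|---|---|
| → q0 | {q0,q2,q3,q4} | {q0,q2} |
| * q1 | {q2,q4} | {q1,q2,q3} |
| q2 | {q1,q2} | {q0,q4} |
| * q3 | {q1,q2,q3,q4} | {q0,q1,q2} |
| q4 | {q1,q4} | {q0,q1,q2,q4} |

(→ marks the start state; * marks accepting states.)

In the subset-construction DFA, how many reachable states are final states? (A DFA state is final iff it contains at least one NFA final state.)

Start state of the DFA: {q0}.
{q0} --0--> {q0,q2,q3,q4}  [new]
{q0} --1--> {q0,q2}  [new]
{q0,q2,q3,q4} --0--> {q0,q1,q2,q3,q4}  [new]
{q0,q2,q3,q4} --1--> {q0,q1,q2,q4}  [new]
{q0,q2} --0--> {q0,q1,q2,q3,q4}  [seen]
{q0,q2} --1--> {q0,q2,q4}  [new]
{q0,q1,q2,q3,q4} --0--> {q0,q1,q2,q3,q4}  [seen]
{q0,q1,q2,q3,q4} --1--> {q0,q1,q2,q3,q4}  [seen]
{q0,q1,q2,q4} --0--> {q0,q1,q2,q3,q4}  [seen]
{q0,q1,q2,q4} --1--> {q0,q1,q2,q3,q4}  [seen]
{q0,q2,q4} --0--> {q0,q1,q2,q3,q4}  [seen]
{q0,q2,q4} --1--> {q0,q1,q2,q4}  [seen]
Reachable DFA states: {q0}, {q0,q2,q3,q4}, {q0,q2}, {q0,q1,q2,q3,q4}, {q0,q1,q2,q4}, {q0,q2,q4}.
Accepting DFA states (contain an NFA accepting state): {q0,q2,q3,q4}, {q0,q1,q2,q3,q4}, {q0,q1,q2,q4}.

3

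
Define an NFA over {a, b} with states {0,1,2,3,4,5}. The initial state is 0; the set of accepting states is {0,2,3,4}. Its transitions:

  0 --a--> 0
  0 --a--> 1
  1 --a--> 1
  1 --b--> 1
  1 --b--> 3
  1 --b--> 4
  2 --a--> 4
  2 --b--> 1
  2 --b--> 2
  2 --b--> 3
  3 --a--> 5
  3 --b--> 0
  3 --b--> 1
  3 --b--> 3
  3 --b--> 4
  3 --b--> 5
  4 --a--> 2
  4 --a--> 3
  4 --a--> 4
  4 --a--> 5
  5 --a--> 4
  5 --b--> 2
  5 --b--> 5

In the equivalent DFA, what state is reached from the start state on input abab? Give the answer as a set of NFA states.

Start: {0}.
δ(0,a) = {0,1}.
Union: {0,1}.
After a: {0,1}.
δ(0,b) = ∅; δ(1,b) = {1,3,4}.
Union: {1,3,4}.
After b: {1,3,4}.
δ(1,a) = {1}; δ(3,a) = {5}; δ(4,a) = {2,3,4,5}.
Union: {1,2,3,4,5}.
After a: {1,2,3,4,5}.
δ(1,b) = {1,3,4}; δ(2,b) = {1,2,3}; δ(3,b) = {0,1,3,4,5}; δ(4,b) = ∅; δ(5,b) = {2,5}.
Union: {0,1,2,3,4,5}.
After b: {0,1,2,3,4,5}.

{0,1,2,3,4,5}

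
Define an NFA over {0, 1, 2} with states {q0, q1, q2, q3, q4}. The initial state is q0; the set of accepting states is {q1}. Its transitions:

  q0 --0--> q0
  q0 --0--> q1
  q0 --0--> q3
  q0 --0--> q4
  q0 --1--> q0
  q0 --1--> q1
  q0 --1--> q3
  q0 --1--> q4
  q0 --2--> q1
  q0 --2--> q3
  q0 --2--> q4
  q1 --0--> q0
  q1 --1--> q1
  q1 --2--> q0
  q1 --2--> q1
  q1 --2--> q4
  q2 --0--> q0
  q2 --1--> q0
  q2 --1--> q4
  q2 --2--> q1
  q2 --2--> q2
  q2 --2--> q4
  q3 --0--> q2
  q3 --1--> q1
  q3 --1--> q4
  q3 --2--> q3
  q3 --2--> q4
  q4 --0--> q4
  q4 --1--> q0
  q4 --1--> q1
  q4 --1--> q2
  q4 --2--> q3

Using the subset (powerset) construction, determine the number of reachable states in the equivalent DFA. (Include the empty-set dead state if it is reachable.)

7

Start state of the DFA: {q0}.
{q0} --0--> {q0, q1, q3, q4}  [new]
{q0} --1--> {q0, q1, q3, q4}  [seen]
{q0} --2--> {q1, q3, q4}  [new]
{q0, q1, q3, q4} --0--> {q0, q1, q2, q3, q4}  [new]
{q0, q1, q3, q4} --1--> {q0, q1, q2, q3, q4}  [seen]
{q0, q1, q3, q4} --2--> {q0, q1, q3, q4}  [seen]
{q1, q3, q4} --0--> {q0, q2, q4}  [new]
{q1, q3, q4} --1--> {q0, q1, q2, q4}  [new]
{q1, q3, q4} --2--> {q0, q1, q3, q4}  [seen]
{q0, q1, q2, q3, q4} --0--> {q0, q1, q2, q3, q4}  [seen]
{q0, q1, q2, q3, q4} --1--> {q0, q1, q2, q3, q4}  [seen]
{q0, q1, q2, q3, q4} --2--> {q0, q1, q2, q3, q4}  [seen]
{q0, q2, q4} --0--> {q0, q1, q3, q4}  [seen]
{q0, q2, q4} --1--> {q0, q1, q2, q3, q4}  [seen]
{q0, q2, q4} --2--> {q1, q2, q3, q4}  [new]
{q0, q1, q2, q4} --0--> {q0, q1, q3, q4}  [seen]
{q0, q1, q2, q4} --1--> {q0, q1, q2, q3, q4}  [seen]
{q0, q1, q2, q4} --2--> {q0, q1, q2, q3, q4}  [seen]
{q1, q2, q3, q4} --0--> {q0, q2, q4}  [seen]
{q1, q2, q3, q4} --1--> {q0, q1, q2, q4}  [seen]
{q1, q2, q3, q4} --2--> {q0, q1, q2, q3, q4}  [seen]
Reachable DFA states: {q0}, {q0, q1, q3, q4}, {q1, q3, q4}, {q0, q1, q2, q3, q4}, {q0, q2, q4}, {q0, q1, q2, q4}, {q1, q2, q3, q4}.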